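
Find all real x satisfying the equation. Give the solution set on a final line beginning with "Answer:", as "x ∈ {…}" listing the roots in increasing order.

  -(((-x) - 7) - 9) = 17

Step 1. [-(((-x) - 7) - 9) = 17] flip signs both sides ⇒ neg: ((-x) - 7) - 9 = -17.
Step 2. [((-x) - 7) - 9 = -17] 9 comes off first (add 9). So sub: (-x) - 7 = -8.
Step 3. [(-x) - 7 = -8] 7 comes off first (add 7), so sub: -x = -1.
Step 4. [-x = -1] flip signs both sides, so neg: x = 1.

Answer: x ∈ {1}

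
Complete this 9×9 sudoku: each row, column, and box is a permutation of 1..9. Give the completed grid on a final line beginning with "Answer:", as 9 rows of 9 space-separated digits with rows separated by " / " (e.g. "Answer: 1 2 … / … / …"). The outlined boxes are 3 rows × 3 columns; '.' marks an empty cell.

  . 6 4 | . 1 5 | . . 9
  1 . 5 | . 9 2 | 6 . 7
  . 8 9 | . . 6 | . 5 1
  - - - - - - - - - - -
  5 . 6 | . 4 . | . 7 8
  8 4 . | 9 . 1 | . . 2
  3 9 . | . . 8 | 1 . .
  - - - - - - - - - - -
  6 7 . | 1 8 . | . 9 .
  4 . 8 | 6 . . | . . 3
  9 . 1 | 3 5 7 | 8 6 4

Step 1. [r5c8∈{3}] only 3 remains possible at r5c8, so r5c8=3.
Step 2. [r3c7∈{2,3,4}] in col 7, 4 fits only at r3c7, so r3c7=4.
Step 3. [r3c4∈{7}] r3c4 has the single candidate 7 ⇒ r3c4=7.
Step 4. [r8c5∈{2}] nothing but 2 survives at r8c5 ⇒ r8c5=2.
Step 5. [r5c7∈{5}] only 5 remains possible at r5c7, so r5c7=5.
Step 6. [r1c8∈{2,8}] col 8 places 2 nowhere but r1c8, so r1c8=2.
Step 7. [r4c4∈{2}] nothing but 2 survives at r4c4. So r4c4=2.
Step 8. [r6c3∈{2,7}] in row 6, 2 fits only at r6c3, so r6c3=2.
Step 9. [r5c5∈{6,7}] 6 has one home in row 5: r5c5. So r5c5=6.
Step 10. [r2c4∈{4,8}] row 2 places 4 nowhere but r2c4, so r2c4=4.
Step 11. [r8c8∈{1}] r8c8 has the single candidate 1 ⇒ r8c8=1.
Step 12. [r7c9∈{5}] nothing but 5 survives at r7c9 ⇒ r7c9=5.
Step 13. [r1c1∈{7}] r1c1's peers cover all but 7. So r1c1=7.
Step 14. [r4c7∈{9}] only 9 remains possible at r4c7 ⇒ r4c7=9.
Step 15. [r9c2∈{2}] nothing but 2 survives at r9c2 ⇒ r9c2=2.
Step 16. [r7c3∈{3}] only 3 remains possible at r7c3, so r7c3=3.
Step 17. [r6c8∈{4}] r6c8 has the single candidate 4, so r6c8=4.
Step 18. [r6c4∈{5}] nothing but 5 survives at r6c4. So r6c4=5.
Step 19. [r8c2∈{5}] nothing but 5 survives at r8c2 ⇒ r8c2=5.
Step 20. [r8c6∈{9}] r8c6 is down to just 9. So r8c6=9.
Step 21. [r2c8∈{8}] r2c8 is down to just 8. So r2c8=8.
Step 22. [r6c9∈{6}] only 6 remains possible at r6c9 ⇒ r6c9=6.
Step 23. [r3c5∈{3}] nothing but 3 survives at r3c5 ⇒ r3c5=3.
Step 24. [r1c7∈{3}] nothing but 3 survives at r1c7. So r1c7=3.
Step 25. [r7c7∈{2}] r7c7 is down to just 2. So r7c7=2.
Step 26. [r4c2∈{1}] nothing but 1 survives at r4c2, so r4c2=1.
Step 27. [r2c2∈{3}] only 3 remains possible at r2c2, so r2c2=3.
Step 28. [r4c6∈{3}] nothing but 3 survives at r4c6. So r4c6=3.
Step 29. [r7c6∈{4}] nothing but 4 survives at r7c6. So r7c6=4.
Step 30. [r3c1∈{2}] r3c1's peers cover all but 2, so r3c1=2.
Step 31. [r6c5∈{7}] only 7 remains possible at r6c5. So r6c5=7.
Step 32. [r8c7∈{7}] r8c7 has the single candidate 7 ⇒ r8c7=7.
Step 33. [r5c3∈{7}] only 7 remains possible at r5c3 ⇒ r5c3=7.
Step 34. [r1c4∈{8}] r1c4 is down to just 8 ⇒ r1c4=8.

Answer: 7 6 4 8 1 5 3 2 9 / 1 3 5 4 9 2 6 8 7 / 2 8 9 7 3 6 4 5 1 / 5 1 6 2 4 3 9 7 8 / 8 4 7 9 6 1 5 3 2 / 3 9 2 5 7 8 1 4 6 / 6 7 3 1 8 4 2 9 5 / 4 5 8 6 2 9 7 1 3 / 9 2 1 3 5 7 8 6 4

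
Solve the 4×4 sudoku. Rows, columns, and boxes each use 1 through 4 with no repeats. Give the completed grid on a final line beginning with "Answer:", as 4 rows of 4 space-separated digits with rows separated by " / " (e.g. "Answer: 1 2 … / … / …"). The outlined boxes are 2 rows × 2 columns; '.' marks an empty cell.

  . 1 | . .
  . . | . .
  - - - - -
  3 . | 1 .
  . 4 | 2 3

Step 1. [r2c2∈{2,3}] 3 has one home in col 2: r2c2, so r2c2=3.
Step 2. [r2c3∈{4}] r2c3 is down to just 4, so r2c3=4.
Step 3. [r2c1∈{2}] r2c1's peers cover all but 2. So r2c1=2.
Step 4. [r1c4∈{2}] only 2 remains possible at r1c4 ⇒ r1c4=2.
Step 5. [r3c4∈{4}] r3c4's peers cover all but 4, so r3c4=4.
Step 6. [r1c1∈{4}] r1c1's peers cover all but 4, so r1c1=4.
Step 7. [r4c1∈{1}] only 1 remains possible at r4c1. So r4c1=1.
Step 8. [r2c4∈{1}] r2c4's peers cover all but 1 ⇒ r2c4=1.
Step 9. [r1c3∈{3}] r1c3's peers cover all but 3, so r1c3=3.
Step 10. [r3c2∈{2}] r3c2 is down to just 2. So r3c2=2.

Answer: 4 1 3 2 / 2 3 4 1 / 3 2 1 4 / 1 4 2 3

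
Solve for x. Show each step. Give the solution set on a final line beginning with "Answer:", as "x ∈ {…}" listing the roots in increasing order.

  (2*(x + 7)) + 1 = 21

Step 1. [(2*(x + 7)) + 1 = 21] the outer +1 inverts by subtracting 1, so sub: 2*(x + 7) = 20.
Step 2. [2*(x + 7) = 20] leading coefficient 2: divide by 2 ⇒ div: x + 7 = 10.
Step 3. [x + 7 = 10] subtract 7: x sits inside (… + 7). So sub: x = 3.

Answer: x ∈ {3}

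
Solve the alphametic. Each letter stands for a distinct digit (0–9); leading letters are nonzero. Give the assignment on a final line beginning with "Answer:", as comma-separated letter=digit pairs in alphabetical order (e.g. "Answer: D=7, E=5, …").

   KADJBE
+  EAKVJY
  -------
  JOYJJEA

Step 1. [col 1: E + Y ≡ A (mod 10)] column 1 (E + Y ≡ A (mod 10), carry-in 0) doesn't pin A yet; pick A=3 and continue ⇒ A=3.
Step 2. [col 1: E + Y ≡ A (mod 10)] Y=7 is one option consistent with column 1 (E + Y ≡ A (mod 10), carry-in 0) — take it ⇒ Y=7.
Step 3. [col 1: E + Y ≡ A (mod 10)] column 1: given Y=7, A=3, carry-in 0, and digits 3,7 already taken and all letters distinct, E+Y≡A (mod 10) forces E=6, so E=6.
Step 4. [col 2: B + J ≡ E (mod 10)] no forcing yet in column 2 (carry-in 1); J=1 is free and consistent — try it, so J=1.
Step 5. [col 2: B + J ≡ E (mod 10)] in column 2 we have B+J≡E with carry-in 1; given J=1, E=6 and digits 1,3,6,7 already taken and all letters distinct, that pins B to 4. So B=4.
Step 6. [col 3: J + V ≡ J (mod 10)] from column 3 (J=1, carry-in 0, digits 1,3,4,6,7 already taken and all letters distinct): V must equal 0, so V=0.
Step 7. [col 4: D + K ≡ J (mod 10)] D=2 is one option consistent with column 4 (D + K ≡ J (mod 10), carry-in 0) — take it ⇒ D=2.
Step 8. [col 4: D + K ≡ J (mod 10)] from column 4 (D=2, J=1, carry-in 0, digits 0,1,2,3,4,6,7 already taken and all letters distinct): K must equal 9. So K=9.
Step 9. [col 6: K + E ≡ O (mod 10)] from column 6 (K=9, E=6, carry-in 0, digits 0,1,2,3,4,6,7,9 already taken and all letters distinct): O must equal 5, so O=5.

Answer: A=3, B=4, D=2, E=6, J=1, K=9, O=5, V=0, Y=7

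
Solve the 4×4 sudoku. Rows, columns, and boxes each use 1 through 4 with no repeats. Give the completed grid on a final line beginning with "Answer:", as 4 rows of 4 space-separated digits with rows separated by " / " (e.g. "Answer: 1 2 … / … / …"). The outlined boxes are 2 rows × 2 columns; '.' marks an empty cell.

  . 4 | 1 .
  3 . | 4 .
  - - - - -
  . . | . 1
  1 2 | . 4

Step 1. [r3c2∈{3}] r3c2 is down to just 3. So r3c2=3.
Step 2. [r1c1∈{2}] nothing but 2 survives at r1c1 ⇒ r1c1=2.
Step 3. [r2c2∈{1}] r2c2 is down to just 1 ⇒ r2c2=1.
Step 4. [r4c3∈{3}] only 3 remains possible at r4c3. So r4c3=3.
Step 5. [r3c3∈{2}] r3c3 has the single candidate 2, so r3c3=2.
Step 6. [r1c4∈{3}] r1c4 has the single candidate 3 ⇒ r1c4=3.
Step 7. [r3c1∈{4}] only 4 remains possible at r3c1. So r3c1=4.
Step 8. [r2c4∈{2}] r2c4 has the single candidate 2 ⇒ r2c4=2.

Answer: 2 4 1 3 / 3 1 4 2 / 4 3 2 1 / 1 2 3 4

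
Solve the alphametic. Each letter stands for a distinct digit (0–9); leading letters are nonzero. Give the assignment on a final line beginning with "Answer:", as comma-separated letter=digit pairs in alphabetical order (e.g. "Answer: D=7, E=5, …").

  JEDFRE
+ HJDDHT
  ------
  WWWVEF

Step 1. [col 1: E + T ≡ F (mod 10)] no forcing yet in column 1 (carry-in 0); F=2 is free and consistent — try it ⇒ F=2.
Step 2. [col 1: E + T ≡ F (mod 10)] several values work for E in column 1 (E + T ≡ F (mod 10), carry-in 0); try E=3, so E=3.
Step 3. [col 1: E + T ≡ F (mod 10)] column 1 reads E+T+carry(0)=F with E=3, F=2; with digits 2,3 already taken and all letters distinct, the only value for T is 9 ⇒ T=9.
Step 4. [col 2: R + H ≡ E (mod 10)] H=4 is one option consistent with column 2 (R + H ≡ E (mod 10), carry-in 1) — take it. So H=4.
Step 5. [col 2: R + H ≡ E (mod 10)] in column 2 we have R+H≡E with carry-in 1; given H=4, E=3 and digits 2,3,4,9 already taken and all letters distinct, that pins R to 8 ⇒ R=8.
Step 6. [col 3: F + D ≡ V (mod 10)] from column 3 (F=2, carry-in 1, digits 2,3,4,8,9 already taken and all letters distinct): V must equal 0 ⇒ V=0.
Step 7. [col 3: F + D ≡ V (mod 10)] column 3 reads F+D+carry(1)=V with F=2, V=0; with digits 0,2,3,4,8,9 already taken and all letters distinct, the only value for D is 7 ⇒ D=7.
Step 8. [col 4: D + D ≡ W (mod 10)] column 4: given D=7, carry-in 1, and digits 0,2,3,4,7,8,9 already taken and all letters distinct, D+D≡W (mod 10) forces W=5 ⇒ W=5.
Step 9. [col 5: E + J ≡ W (mod 10)] in column 5 we have E+J≡W with carry-in 1; given E=3, W=5 and digits 0,2,3,4,5,7,8,9 already taken and all letters distinct, that pins J to 1 ⇒ J=1.

Answer: D=7, E=3, F=2, H=4, J=1, R=8, T=9, V=0, W=5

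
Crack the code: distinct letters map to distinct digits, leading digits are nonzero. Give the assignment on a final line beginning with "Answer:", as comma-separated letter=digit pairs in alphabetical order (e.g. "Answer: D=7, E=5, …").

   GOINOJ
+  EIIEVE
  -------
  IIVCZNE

Step 1. [I] I is the leading digit of a 7-digit sum of two 6-digit numbers; the final carry is exactly 1 ⇒ I=1.
Step 2. [col 1: J + E ≡ E (mod 10)] from column 1 (nothing yet, carry-in 0, digits 1 already taken and all letters distinct): J must equal 0 ⇒ J=0.
Step 3. [col 1: J + E ≡ E (mod 10)] no forcing yet in column 1 (carry-in 0); E=6 is free and consistent — try it, so E=6.
Step 4. [col 2: O + V ≡ N (mod 10)] no forcing yet in column 2 (carry-in 0); O=8 is free and consistent — try it ⇒ O=8.
Step 5. [col 2: O + V ≡ N (mod 10)] column 2 (O + V ≡ N (mod 10), carry-in 0) doesn't pin V yet; pick V=9 and continue ⇒ V=9.
Step 6. [col 2: O + V ≡ N (mod 10)] in column 2 we have O+V≡N with carry-in 0; given O=8, V=9 and digits 0,1,6,8,9 already taken and all letters distinct, that pins N to 7. So N=7.
Step 7. [col 3: N + E ≡ Z (mod 10)] column 3: given N=7, E=6, carry-in 1, and digits 0,1,6,7,8,9 already taken and all letters distinct, N+E≡Z (mod 10) forces Z=4. So Z=4.
Step 8. [col 4: I + I ≡ C (mod 10)] column 4: given I=1, carry-in 1, and digits 0,1,4,6,7,8,9 already taken and all letters distinct, I+I≡C (mod 10) forces C=3. So C=3.
Step 9. [col 6: G + E ≡ I (mod 10)] column 6 reads G+E+carry(0)=I with E=6, I=1; with digits 0,1,3,4,6,7,8,9 already taken and all letters distinct, the only value for G is 5 ⇒ G=5.

Answer: C=3, E=6, G=5, I=1, J=0, N=7, O=8, V=9, Z=4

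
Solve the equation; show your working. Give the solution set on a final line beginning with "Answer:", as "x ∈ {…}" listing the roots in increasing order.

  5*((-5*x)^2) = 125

Step 1. [5*((-5*x)^2) = 125] leading coefficient 5: divide by 5, so div: (-5*x)^2 = 25.
Step 2. [(-5*x)^2 = 25] √ both sides: 25 ≥ 0 gives two branches. So sqrt: -5*x = 5 or -5.
Step 3. [-5*x = 5 or -5] -5·(inner) — divide through by -5. So div: x = -1 or 1.

Answer: x ∈ {-1, 1}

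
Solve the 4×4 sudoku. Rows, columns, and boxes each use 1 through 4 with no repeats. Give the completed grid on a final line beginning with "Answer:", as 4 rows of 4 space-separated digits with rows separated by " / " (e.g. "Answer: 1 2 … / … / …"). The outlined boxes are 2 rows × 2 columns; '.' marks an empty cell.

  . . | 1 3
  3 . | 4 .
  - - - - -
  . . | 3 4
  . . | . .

Step 1. [r2c2∈{1,2}] in row 2, 1 fits only at r2c2 ⇒ r2c2=1.
Step 2. [r3c2∈{2}] nothing but 2 survives at r3c2. So r3c2=2.
Step 3. [r4c4∈{1,2}] r4c4 is the only open cell in col 4 admitting 1. So r4c4=1.
Step 4. [r1c2∈{4}] r1c2 has the single candidate 4, so r1c2=4.
Step 5. [r4c2∈{3}] only 3 remains possible at r4c2. So r4c2=3.
Step 6. [r4c1∈{4}] r4c1's peers cover all but 4, so r4c1=4.
Step 7. [r3c1∈{1}] nothing but 1 survives at r3c1, so r3c1=1.
Step 8. [r2c4∈{2}] nothing but 2 survives at r2c4. So r2c4=2.
Step 9. [r4c3∈{2}] nothing but 2 survives at r4c3. So r4c3=2.
Step 10. [r1c1∈{2}] r1c1's peers cover all but 2, so r1c1=2.

Answer: 2 4 1 3 / 3 1 4 2 / 1 2 3 4 / 4 3 2 1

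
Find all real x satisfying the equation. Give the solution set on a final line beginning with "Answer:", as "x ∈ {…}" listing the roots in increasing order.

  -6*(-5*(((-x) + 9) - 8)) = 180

Step 1. [-6*(-5*(((-x) + 9) - 8)) = 180] LHS = -6·(…); ÷-6 both sides, so div: -5*(((-x) + 9) - 8) = -30.
Step 2. [-5*(((-x) + 9) - 8) = -30] divide by the outer -5 ⇒ div: ((-x) + 9) - 8 = 6.
Step 3. [((-x) + 9) - 8 = 6] -8 is outermost — add 8 both sides, so sub: (-x) + 9 = 14.
Step 4. [(-x) + 9 = 14] subtract 9: x sits inside (… + 9) ⇒ sub: -x = 5.
Step 5. [-x = 5] LHS negated; negate both sides ⇒ neg: x = -5.

Answer: x ∈ {-5}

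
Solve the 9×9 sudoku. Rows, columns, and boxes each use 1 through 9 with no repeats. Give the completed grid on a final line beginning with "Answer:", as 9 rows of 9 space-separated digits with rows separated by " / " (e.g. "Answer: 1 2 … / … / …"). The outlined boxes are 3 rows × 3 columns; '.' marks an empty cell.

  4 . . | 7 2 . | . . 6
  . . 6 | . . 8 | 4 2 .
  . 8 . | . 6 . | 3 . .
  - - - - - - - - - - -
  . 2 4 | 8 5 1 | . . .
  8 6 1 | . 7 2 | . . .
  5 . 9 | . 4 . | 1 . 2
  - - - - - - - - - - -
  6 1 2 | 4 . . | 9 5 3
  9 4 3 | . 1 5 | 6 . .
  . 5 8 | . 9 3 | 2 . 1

Step 1. [r3c3∈{5,7}] r3c3 is the only open cell in col 3 admitting 7 ⇒ r3c3=7.
Step 2. [r1c6∈{9}] r1c6 is down to just 9 ⇒ r1c6=9.
Step 3. [r6c8∈{3,6,7,8}] row 6 places 8 nowhere but r6c8 ⇒ r6c8=8.
Step 4. [r2c9∈{5,7,9}] 7 has one home in row 2: r2c9, so r2c9=7.
Step 5. [r4c9∈{9}] nothing but 9 survives at r4c9 ⇒ r4c9=9.
Step 6. [r2c5∈{3}] nothing but 3 survives at r2c5, so r2c5=3.
Step 7. [r3c9∈{5}] nothing but 5 survives at r3c9 ⇒ r3c9=5.
Step 8. [r4c1∈{3,7}] across col 1, 3 lands solely at r4c1. So r4c1=3.
Step 9. [r3c4∈{1}] r3c4 has the single candidate 1, so r3c4=1.
Step 10. [r6c4∈{3,6}] in row 6, 3 fits only at r6c4. So r6c4=3.
Step 11. [r9c8∈{4,7}] r9c8 is the only open cell in row 9 admitting 4 ⇒ r9c8=4.
Step 12. [r4c8∈{6,7}] row 4 places 6 nowhere but r4c8. So r4c8=6.
Step 13. [r1c3∈{5}] nothing but 5 survives at r1c3, so r1c3=5.
Step 14. [r9c1∈{7}] r9c1 is down to just 7, so r9c1=7.
Step 15. [r2c4∈{5}] r2c4 has the single candidate 5, so r2c4=5.
Step 16. [r2c2∈{9}] r2c2 has the single candidate 9. So r2c2=9.
Step 17. [r8c8∈{7}] r8c8's peers cover all but 7. So r8c8=7.
Step 18. [r1c7∈{8}] nothing but 8 survives at r1c7 ⇒ r1c7=8.
Step 19. [r8c9∈{8}] r8c9's peers cover all but 8, so r8c9=8.
Step 20. [r5c7∈{5}] only 5 remains possible at r5c7. So r5c7=5.
Step 21. [r6c2∈{7}] r6c2 is down to just 7, so r6c2=7.
Step 22. [r5c4∈{9}] only 9 remains possible at r5c4 ⇒ r5c4=9.
Step 23. [r9c4∈{6}] only 6 remains possible at r9c4. So r9c4=6.
Step 24. [r1c2∈{3}] r1c2's peers cover all but 3, so r1c2=3.
Step 25. [r7c6∈{7}] only 7 remains possible at r7c6, so r7c6=7.
Step 26. [r3c6∈{4}] r3c6's peers cover all but 4 ⇒ r3c6=4.
Step 27. [r6c6∈{6}] nothing but 6 survives at r6c6 ⇒ r6c6=6.
Step 28. [r4c7∈{7}] r4c7 is down to just 7. So r4c7=7.
Step 29. [r7c5∈{8}] nothing but 8 survives at r7c5. So r7c5=8.
Step 30. [r5c9∈{4}] only 4 remains possible at r5c9, so r5c9=4.
Step 31. [r2c1∈{1}] nothing but 1 survives at r2c1. So r2c1=1.
Step 32. [r1c8∈{1}] r1c8 has the single candidate 1 ⇒ r1c8=1.
Step 33. [r5c8∈{3}] nothing but 3 survives at r5c8 ⇒ r5c8=3.
Step 34. [r8c4∈{2}] r8c4 is down to just 2, so r8c4=2.
Step 35. [r3c8∈{9}] only 9 remains possible at r3c8 ⇒ r3c8=9.
Step 36. [r3c1∈{2}] r3c1 has the single candidate 2, so r3c1=2.

Answer: 4 3 5 7 2 9 8 1 6 / 1 9 6 5 3 8 4 2 7 / 2 8 7 1 6 4 3 9 5 / 3 2 4 8 5 1 7 6 9 / 8 6 1 9 7 2 5 3 4 / 5 7 9 3 4 6 1 8 2 / 6 1 2 4 8 7 9 5 3 / 9 4 3 2 1 5 6 7 8 / 7 5 8 6 9 3 2 4 1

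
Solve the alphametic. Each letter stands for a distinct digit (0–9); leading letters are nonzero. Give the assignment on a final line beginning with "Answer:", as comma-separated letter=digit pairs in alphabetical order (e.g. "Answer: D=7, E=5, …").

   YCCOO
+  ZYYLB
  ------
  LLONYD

Step 1. [L] adding two 5-digit numbers gives at most 5+1 digits, and here it does — L is that final carry and must be 1 ⇒ L=1.
Step 2. [col 1: O + B ≡ D (mod 10)] several values work for D in column 1 (O + B ≡ D (mod 10), carry-in 0); try D=0, so D=0.
Step 3. [col 1: O + B ≡ D (mod 10)] several values work for O in column 1 (O + B ≡ D (mod 10), carry-in 0); try O=6, so O=6.
Step 4. [col 1: O + B ≡ D (mod 10)] in column 1 we have O+B≡D with carry-in 0; given O=6, D=0 and digits 0,1,6 already taken and all letters distinct, that pins B to 4 ⇒ B=4.
Step 5. [col 2: O + L ≡ Y (mod 10)] column 2 reads O+L+carry(1)=Y with O=6, L=1; with digits 0,1,4,6 already taken and all letters distinct, the only value for Y is 8 ⇒ Y=8.
Step 6. [col 3: C + Y ≡ N (mod 10)] several values work for N in column 3 (C + Y ≡ N (mod 10), carry-in 0); try N=5, so N=5.
Step 7. [col 3: C + Y ≡ N (mod 10)] from column 3 (Y=8, N=5, carry-in 0, digits 0,1,4,5,6,8 already taken and all letters distinct): C must equal 7. So C=7.
Step 8. [col 5: Y + Z ≡ L (mod 10)] from column 5 (Y=8, L=1, carry-in 1, digits 0,1,4,5,6,7,8 already taken and all letters distinct): Z must equal 2, so Z=2.

Answer: B=4, C=7, D=0, L=1, N=5, O=6, Y=8, Z=2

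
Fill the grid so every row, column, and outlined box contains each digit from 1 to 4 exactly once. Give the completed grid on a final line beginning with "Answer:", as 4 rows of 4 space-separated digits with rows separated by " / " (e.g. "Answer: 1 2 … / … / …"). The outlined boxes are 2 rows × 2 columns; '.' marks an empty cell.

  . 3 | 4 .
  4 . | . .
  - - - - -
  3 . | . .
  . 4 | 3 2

Step 1. [r1c4∈{1}] nothing but 1 survives at r1c4, so r1c4=1.
Step 2. [r2c2∈{1,2}] 1 has one home in row 2: r2c2 ⇒ r2c2=1.
Step 3. [r2c4∈{3}] nothing but 3 survives at r2c4. So r2c4=3.
Step 4. [r4c1∈{1}] r4c1 has the single candidate 1, so r4c1=1.
Step 5. [r3c4∈{4}] r3c4 is down to just 4. So r3c4=4.
Step 6. [r3c3∈{1}] r3c3 is down to just 1 ⇒ r3c3=1.
Step 7. [r2c3∈{2}] only 2 remains possible at r2c3 ⇒ r2c3=2.
Step 8. [r3c2∈{2}] only 2 remains possible at r3c2. So r3c2=2.
Step 9. [r1c1∈{2}] only 2 remains possible at r1c1. So r1c1=2.

Answer: 2 3 4 1 / 4 1 2 3 / 3 2 1 4 / 1 4 3 2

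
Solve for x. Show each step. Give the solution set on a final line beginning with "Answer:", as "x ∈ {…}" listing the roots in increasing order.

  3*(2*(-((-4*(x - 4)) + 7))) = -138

Step 1. [3*(2*(-((-4*(x - 4)) + 7))) = -138] LHS = 3·(…); ÷3 both sides ⇒ div: 2*(-((-4*(x - 4)) + 7)) = -46.
Step 2. [2*(-((-4*(x - 4)) + 7)) = -46] LHS = 2·(…); ÷2 both sides, so div: -((-4*(x - 4)) + 7) = -23.
Step 3. [-((-4*(x - 4)) + 7) = -23] flip signs both sides, so neg: (-4*(x - 4)) + 7 = 23.
Step 4. [(-4*(x - 4)) + 7 = 23] subtract 7: x sits inside (… + 7) ⇒ sub: -4*(x - 4) = 16.
Step 5. [-4*(x - 4) = 16] LHS = -4·(…); ÷-4 both sides ⇒ div: x - 4 = -4.
Step 6. [x - 4 = -4] -4 is outermost — add 4 both sides, so sub: x = 0.

Answer: x ∈ {0}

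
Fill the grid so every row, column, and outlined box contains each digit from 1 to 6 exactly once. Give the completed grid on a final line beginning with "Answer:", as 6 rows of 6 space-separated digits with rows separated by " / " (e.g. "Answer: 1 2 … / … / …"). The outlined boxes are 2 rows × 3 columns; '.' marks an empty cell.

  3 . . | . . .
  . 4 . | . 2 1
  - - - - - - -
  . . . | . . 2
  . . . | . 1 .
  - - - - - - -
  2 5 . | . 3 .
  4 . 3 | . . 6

Step 1. [r5c3∈{1,6}] across row 5, 6 lands solely at r5c3 ⇒ r5c3=6.
Step 2. [r4c6∈{3,4,5}] in col 6, 3 fits only at r4c6. So r4c6=3.
Step 3. [r1c6∈{4,5}] r1c6 is the only open cell in col 6 admitting 5. So r1c6=5.
Step 4. [r3c1∈{1,5,6}] across col 1, 1 lands solely at r3c1 ⇒ r3c1=1.
Step 5. [r2c3∈{5}] r2c3 has the single candidate 5, so r2c3=5.
Step 6. [r3c3∈{4}] only 4 remains possible at r3c3, so r3c3=4.
Step 7. [r4c4∈{4,5,6}] row 4 places 4 nowhere but r4c4, so r4c4=4.
Step 8. [r1c4∈{6}] r1c4's peers cover all but 6, so r1c4=6.
Step 9. [r4c3∈{2}] nothing but 2 survives at r4c3. So r4c3=2.
Step 10. [r6c2∈{1}] r6c2's peers cover all but 1, so r6c2=1.
Step 11. [r4c2∈{6}] nothing but 6 survives at r4c2. So r4c2=6.
Step 12. [r3c4∈{5}] only 5 remains possible at r3c4, so r3c4=5.
Step 13. [r1c5∈{4}] r1c5's peers cover all but 4. So r1c5=4.
Step 14. [r1c2∈{2}] r1c2 has the single candidate 2. So r1c2=2.
Step 15. [r2c4∈{3}] only 3 remains possible at r2c4 ⇒ r2c4=3.
Step 16. [r4c1∈{5}] nothing but 5 survives at r4c1. So r4c1=5.
Step 17. [r5c4∈{1}] r5c4 is down to just 1 ⇒ r5c4=1.
Step 18. [r6c4∈{2}] r6c4's peers cover all but 2 ⇒ r6c4=2.
Step 19. [r6c5∈{5}] r6c5's peers cover all but 5. So r6c5=5.
Step 20. [r3c2∈{3}] r3c2 has the single candidate 3, so r3c2=3.
Step 21. [r2c1∈{6}] r2c1 has the single candidate 6. So r2c1=6.
Step 22. [r1c3∈{1}] r1c3's peers cover all but 1 ⇒ r1c3=1.
Step 23. [r5c6∈{4}] r5c6's peers cover all but 4 ⇒ r5c6=4.
Step 24. [r3c5∈{6}] only 6 remains possible at r3c5. So r3c5=6.

Answer: 3 2 1 6 4 5 / 6 4 5 3 2 1 / 1 3 4 5 6 2 / 5 6 2 4 1 3 / 2 5 6 1 3 4 / 4 1 3 2 5 6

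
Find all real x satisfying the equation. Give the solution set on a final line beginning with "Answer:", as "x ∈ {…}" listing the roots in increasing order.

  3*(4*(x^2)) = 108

Step 1. [3*(4*(x^2)) = 108] leading coefficient 3: divide by 3 ⇒ div: 4*(x^2) = 36.
Step 2. [4*(x^2) = 36] leading coefficient 4: divide by 4. So div: x^2 = 9.
Step 3. [x^2 = 9] LHS squared, RHS 9 ≥ 0: apply √ (±), so sqrt: x = 3 or -3.

Answer: x ∈ {-3, 3}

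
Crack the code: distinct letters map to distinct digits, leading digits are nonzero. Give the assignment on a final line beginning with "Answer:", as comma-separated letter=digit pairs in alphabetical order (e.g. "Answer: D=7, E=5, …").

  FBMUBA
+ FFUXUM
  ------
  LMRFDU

Step 1. [col 1: A + M ≡ U (mod 10)] several values work for M in column 1 (A + M ≡ U (mod 10), carry-in 0); try M=5, so M=5.
Step 2. [col 1: A + M ≡ U (mod 10)] U=4 is one option consistent with column 1 (A + M ≡ U (mod 10), carry-in 0) — take it. So U=4.
Step 3. [col 1: A + M ≡ U (mod 10)] in column 1 we have A+M≡U with carry-in 0; given M=5, U=4 and digits 4,5 already taken and all letters distinct, that pins A to 9. So A=9.
Step 4. [col 2: B + U ≡ D (mod 10)] D=8 is one option consistent with column 2 (B + U ≡ D (mod 10), carry-in 1) — take it. So D=8.
Step 5. [col 2: B + U ≡ D (mod 10)] from column 2 (U=4, D=8, carry-in 1, digits 4,5,8,9 already taken and all letters distinct): B must equal 3. So B=3.
Step 6. [col 3: U + X ≡ F (mod 10)] column 3 (U + X ≡ F (mod 10), carry-in 0) doesn't pin F yet; pick F=1 and continue, so F=1.
Step 7. [col 3: U + X ≡ F (mod 10)] in column 3 we have U+X≡F with carry-in 0; given U=4, F=1 and digits 1,3,4,5,8,9 already taken and all letters distinct, that pins X to 7, so X=7.
Step 8. [col 4: M + U ≡ R (mod 10)] column 4 reads M+U+carry(1)=R with M=5, U=4; with digits 1,3,4,5,7,8,9 already taken and all letters distinct, the only value for R is 0 ⇒ R=0.
Step 9. [col 6: F + F ≡ L (mod 10)] in column 6 we have F+F≡L with carry-in 0; given F=1 and digits 0,1,3,4,5,7,8,9 already taken and all letters distinct, that pins L to 2. So L=2.

Answer: A=9, B=3, D=8, F=1, L=2, M=5, R=0, U=4, X=7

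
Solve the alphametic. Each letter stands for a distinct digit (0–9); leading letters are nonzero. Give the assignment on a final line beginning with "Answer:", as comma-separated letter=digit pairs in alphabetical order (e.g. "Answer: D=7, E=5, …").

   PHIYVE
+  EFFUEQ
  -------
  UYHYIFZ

Step 1. [col 1: E + Q ≡ Z (mod 10)] column 1 (E + Q ≡ Z (mod 10), carry-in 0) doesn't pin E yet; pick E=6 and continue ⇒ E=6.
Step 2. [U] the sum has 7 digits but both addends have 6; that extra leading digit U is the final carry, namely 1. So U=1.
Step 3. [col 1: E + Q ≡ Z (mod 10)] no forcing yet in column 1 (carry-in 0); Q=2 is free and consistent — try it ⇒ Q=2.
Step 4. [col 1: E + Q ≡ Z (mod 10)] column 1 reads E+Q+carry(0)=Z with E=6, Q=2; with digits 1,2,6 already taken and all letters distinct, the only value for Z is 8, so Z=8.
Step 5. [col 2: V + E ≡ F (mod 10)] column 2 (V + E ≡ F (mod 10), carry-in 0) doesn't pin V yet; pick V=3 and continue, so V=3.
Step 6. [col 2: V + E ≡ F (mod 10)] from column 2 (V=3, E=6, carry-in 0, digits 1,2,3,6,8 already taken and all letters distinct): F must equal 9, so F=9.
Step 7. [col 3: Y + U ≡ I (mod 10)] column 3 reads Y+U+carry(0)=I with U=1; with digits 1,2,3,6,8,9 already taken and all letters distinct, the only value for Y is 4. So Y=4.
Step 8. [col 3: Y + U ≡ I (mod 10)] column 3 reads Y+U+carry(0)=I with Y=4, U=1; with digits 1,2,3,4,6,8,9 already taken and all letters distinct, the only value for I is 5 ⇒ I=5.
Step 9. [col 5: H + F ≡ H (mod 10)] H=0 is one option consistent with column 5 (H + F ≡ H (mod 10), carry-in 1) — take it ⇒ H=0.
Step 10. [col 6: P + E ≡ Y (mod 10)] in column 6 we have P+E≡Y with carry-in 1; given E=6, Y=4 and digits 0,1,2,3,4,5,6,8,9 already taken and all letters distinct, that pins P to 7, so P=7.

Answer: E=6, F=9, H=0, I=5, P=7, Q=2, U=1, V=3, Y=4, Z=8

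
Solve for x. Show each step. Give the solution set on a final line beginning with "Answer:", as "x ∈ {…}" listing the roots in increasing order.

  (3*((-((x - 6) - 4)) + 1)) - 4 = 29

Step 1. [(3*((-((x - 6) - 4)) + 1)) - 4 = 29] 4 comes off first (add 4). So sub: 3*((-((x - 6) - 4)) + 1) = 33.
Step 2. [3*((-((x - 6) - 4)) + 1) = 33] 3 out front; divide by 3, so div: (-((x - 6) - 4)) + 1 = 11.
Step 3. [(-((x - 6) - 4)) + 1 = 11] 1 comes off first (subtract 1). So sub: -((x - 6) - 4) = 10.
Step 4. [-((x - 6) - 4) = 10] LHS negated; negate both sides, so neg: (x - 6) - 4 = -10.
Step 5. [(x - 6) - 4 = -10] 4 comes off first (add 4) ⇒ sub: x - 6 = -6.
Step 6. [x - 6 = -6] peel the -6: add 6 from each side. So sub: x = 0.

Answer: x ∈ {0}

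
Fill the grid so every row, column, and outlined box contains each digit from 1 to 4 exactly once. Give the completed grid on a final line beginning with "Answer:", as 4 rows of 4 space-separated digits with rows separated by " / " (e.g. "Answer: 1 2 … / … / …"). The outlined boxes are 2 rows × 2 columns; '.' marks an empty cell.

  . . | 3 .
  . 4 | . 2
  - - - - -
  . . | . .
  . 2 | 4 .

Step 1. [r3c2∈{1,3}] 3 has one home in col 2: r3c2. So r3c2=3.
Step 2. [r4c1∈{1}] only 1 remains possible at r4c1. So r4c1=1.
Step 3. [r2c3∈{1}] r2c3 is down to just 1. So r2c3=1.
Step 4. [r1c4∈{4}] only 4 remains possible at r1c4. So r1c4=4.
Step 5. [r1c1∈{2}] r1c1 is down to just 2. So r1c1=2.
Step 6. [r3c4∈{1}] r3c4 is down to just 1 ⇒ r3c4=1.
Step 7. [r1c2∈{1}] r1c2's peers cover all but 1. So r1c2=1.
Step 8. [r3c1∈{4}] r3c1 is down to just 4, so r3c1=4.
Step 9. [r4c4∈{3}] nothing but 3 survives at r4c4 ⇒ r4c4=3.
Step 10. [r3c3∈{2}] only 2 remains possible at r3c3. So r3c3=2.
Step 11. [r2c1∈{3}] only 3 remains possible at r2c1 ⇒ r2c1=3.

Answer: 2 1 3 4 / 3 4 1 2 / 4 3 2 1 / 1 2 4 3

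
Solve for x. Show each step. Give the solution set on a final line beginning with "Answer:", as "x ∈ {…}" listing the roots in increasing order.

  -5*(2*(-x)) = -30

Step 1. [-5*(2*(-x)) = -30] leading coefficient -5: divide by -5. So div: 2*(-x) = 6.
Step 2. [2*(-x) = 6] leading coefficient 2: divide by 2 ⇒ div: -x = 3.
Step 3. [-x = 3] flip signs both sides. So neg: x = -3.

Answer: x ∈ {-3}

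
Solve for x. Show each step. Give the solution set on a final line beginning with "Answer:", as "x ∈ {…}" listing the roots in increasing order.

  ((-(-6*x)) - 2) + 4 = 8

Step 1. [((-(-6*x)) - 2) + 4 = 8] +4 is outermost — subtract 4 both sides. So sub: (-(-6*x)) - 2 = 4.
Step 2. [(-(-6*x)) - 2 = 4] 2 comes off first (add 2). So sub: -(-6*x) = 6.
Step 3. [-(-6*x) = 6] flip signs both sides, so neg: -6*x = -6.
Step 4. [-6*x = -6] leading coefficient -6: divide by -6 ⇒ div: x = 1.

Answer: x ∈ {1}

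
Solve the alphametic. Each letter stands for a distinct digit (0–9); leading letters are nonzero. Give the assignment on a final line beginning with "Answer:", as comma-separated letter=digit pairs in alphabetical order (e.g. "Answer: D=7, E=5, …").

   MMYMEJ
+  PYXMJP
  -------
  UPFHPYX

Step 1. [col 1: J + P ≡ X (mod 10)] column 1 (J + P ≡ X (mod 10), carry-in 0) doesn't pin X yet; pick X=0 and continue ⇒ X=0.
Step 2. [U] U is the leading digit of a 7-digit sum of two 6-digit numbers; the final carry is exactly 1, so U=1.
Step 3. [col 1: J + P ≡ X (mod 10)] J=2 is one option consistent with column 1 (J + P ≡ X (mod 10), carry-in 0) — take it, so J=2.
Step 4. [col 1: J + P ≡ X (mod 10)] in column 1 we have J+P≡X with carry-in 0; given J=2, X=0 and digits 0,1,2 already taken and all letters distinct, that pins P to 8, so P=8.
Step 5. [col 2: E + J ≡ Y (mod 10)] no forcing yet in column 2 (carry-in 1); Y=6 is free and consistent — try it. So Y=6.
Step 6. [col 2: E + J ≡ Y (mod 10)] column 2: given J=2, Y=6, carry-in 1, and digits 0,1,2,6,8 already taken and all letters distinct, E+J≡Y (mod 10) forces E=3. So E=3.
Step 7. [col 3: M + M ≡ P (mod 10)] M=9 is one option consistent with column 3 (M + M ≡ P (mod 10), carry-in 0) — take it. So M=9.
Step 8. [col 4: Y + X ≡ H (mod 10)] column 4: given Y=6, X=0, carry-in 1, and digits 0,1,2,3,6,8,9 already taken and all letters distinct, Y+X≡H (mod 10) forces H=7. So H=7.
Step 9. [col 5: M + Y ≡ F (mod 10)] column 5 reads M+Y+carry(0)=F with M=9, Y=6; with digits 0,1,2,3,6,7,8,9 already taken and all letters distinct, the only value for F is 5 ⇒ F=5.

Answer: E=3, F=5, H=7, J=2, M=9, P=8, U=1, X=0, Y=6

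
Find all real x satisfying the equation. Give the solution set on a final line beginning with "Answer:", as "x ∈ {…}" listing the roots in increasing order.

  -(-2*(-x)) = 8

Step 1. [-(-2*(-x)) = 8] leading − — multiply by −1. So neg: -2*(-x) = -8.
Step 2. [-2*(-x) = -8] LHS = -2·(…); ÷-2 both sides ⇒ div: -x = 4.
Step 3. [-x = 4] leading − — multiply by −1. So neg: x = -4.

Answer: x ∈ {-4}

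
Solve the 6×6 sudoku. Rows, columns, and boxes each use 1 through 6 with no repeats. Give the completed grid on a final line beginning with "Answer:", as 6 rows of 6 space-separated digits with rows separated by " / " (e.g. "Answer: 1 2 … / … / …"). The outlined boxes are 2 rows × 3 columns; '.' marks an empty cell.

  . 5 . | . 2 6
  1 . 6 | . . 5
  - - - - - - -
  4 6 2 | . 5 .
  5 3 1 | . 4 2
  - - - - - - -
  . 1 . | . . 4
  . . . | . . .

Step 1. [r1c4∈{1,3,4}] 1 has one home in row 1: r1c4, so r1c4=1.
Step 2. [r3c4∈{3}] r3c4 has the single candidate 3, so r3c4=3.
Step 3. [r6c6∈{1,3}] across col 6, 3 lands solely at r6c6. So r6c6=3.
Step 4. [r5c5∈{6}] r5c5's peers cover all but 6, so r5c5=6.
Step 5. [r1c3∈{3,4}] row 1 places 4 nowhere but r1c3. So r1c3=4.
Step 6. [r5c3∈{3,5}] r5c3 is the only open cell in col 3 admitting 3 ⇒ r5c3=3.
Step 7. [r5c1∈{2}] r5c1 is down to just 2 ⇒ r5c1=2.
Step 8. [r6c3∈{5}] only 5 remains possible at r6c3, so r6c3=5.
Step 9. [r3c6∈{1}] r3c6's peers cover all but 1 ⇒ r3c6=1.
Step 10. [r6c2∈{4}] r6c2's peers cover all but 4, so r6c2=4.
Step 11. [r2c4∈{4}] r2c4 has the single candidate 4, so r2c4=4.
Step 12. [r5c4∈{5}] only 5 remains possible at r5c4, so r5c4=5.
Step 13. [r6c1∈{6}] nothing but 6 survives at r6c1, so r6c1=6.
Step 14. [r6c4∈{2}] only 2 remains possible at r6c4. So r6c4=2.
Step 15. [r2c5∈{3}] r2c5 is down to just 3 ⇒ r2c5=3.
Step 16. [r2c2∈{2}] nothing but 2 survives at r2c2 ⇒ r2c2=2.
Step 17. [r6c5∈{1}] r6c5's peers cover all but 1. So r6c5=1.
Step 18. [r4c4∈{6}] r4c4 has the single candidate 6, so r4c4=6.
Step 19. [r1c1∈{3}] nothing but 3 survives at r1c1. So r1c1=3.

Answer: 3 5 4 1 2 6 / 1 2 6 4 3 5 / 4 6 2 3 5 1 / 5 3 1 6 4 2 / 2 1 3 5 6 4 / 6 4 5 2 1 3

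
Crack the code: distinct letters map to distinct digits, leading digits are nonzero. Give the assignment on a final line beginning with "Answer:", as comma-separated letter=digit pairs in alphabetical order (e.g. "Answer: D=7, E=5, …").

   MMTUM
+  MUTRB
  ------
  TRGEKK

Step 1. [col 1: M + B ≡ K (mod 10)] several values work for M in column 1 (M + B ≡ K (mod 10), carry-in 0); try M=5 ⇒ M=5.
Step 2. [col 1: M + B ≡ K (mod 10)] column 1 (M + B ≡ K (mod 10), carry-in 0) doesn't pin B yet; pick B=9 and continue. So B=9.
Step 3. [col 1: M + B ≡ K (mod 10)] column 1 reads M+B+carry(0)=K with M=5, B=9; with digits 5,9 already taken and all letters distinct, the only value for K is 4 ⇒ K=4.
Step 4. [col 2: U + R ≡ K (mod 10)] R=0 is one option consistent with column 2 (U + R ≡ K (mod 10), carry-in 1) — take it ⇒ R=0.
Step 5. [col 2: U + R ≡ K (mod 10)] from column 2 (R=0, K=4, carry-in 1, digits 0,4,5,9 already taken and all letters distinct): U must equal 3 ⇒ U=3.
Step 6. [col 3: T + T ≡ E (mod 10)] several values work for E in column 3 (T + T ≡ E (mod 10), carry-in 0); try E=2, so E=2.
Step 7. [col 3: T + T ≡ E (mod 10)] T=1 is one option consistent with column 3 (T + T ≡ E (mod 10), carry-in 0) — take it. So T=1.
Step 8. [col 4: M + U ≡ G (mod 10)] from column 4 (M=5, U=3, carry-in 0, digits 0,1,2,3,4,5,9 already taken and all letters distinct): G must equal 8. So G=8.

Answer: B=9, E=2, G=8, K=4, M=5, R=0, T=1, U=3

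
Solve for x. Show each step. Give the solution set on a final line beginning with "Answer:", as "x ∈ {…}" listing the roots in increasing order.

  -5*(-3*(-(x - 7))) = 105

Step 1. [-5*(-3*(-(x - 7))) = 105] LHS = -5·(…); ÷-5 both sides ⇒ div: -3*(-(x - 7)) = -21.
Step 2. [-3*(-(x - 7)) = -21] -3·(inner) — divide through by -3, so div: -(x - 7) = 7.
Step 3. [-(x - 7) = 7] flip signs both sides. So neg: x - 7 = -7.
Step 4. [x - 7 = -7] add 7: x sits inside (… - 7). So sub: x = 0.

Answer: x ∈ {0}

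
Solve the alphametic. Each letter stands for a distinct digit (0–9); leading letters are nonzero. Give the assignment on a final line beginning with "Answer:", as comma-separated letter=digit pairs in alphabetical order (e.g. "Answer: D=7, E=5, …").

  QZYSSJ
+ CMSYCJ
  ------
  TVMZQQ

Step 1. [col 1: J + J ≡ Q (mod 10)] J=4 is one option consistent with column 1 (J + J ≡ Q (mod 10), carry-in 0) — take it, so J=4.
Step 2. [col 1: J + J ≡ Q (mod 10)] in column 1 we have J+J≡Q with carry-in 0; given J=4 and digits 4 already taken and all letters distinct, that pins Q to 8 ⇒ Q=8.
Step 3. [col 2: S + C ≡ Q (mod 10)] no forcing yet in column 2 (carry-in 0); S=7 is free and consistent — try it. So S=7.
Step 4. [col 2: S + C ≡ Q (mod 10)] column 2: given S=7, Q=8, carry-in 0, and digits 4,7,8 already taken and all letters distinct, S+C≡Q (mod 10) forces C=1. So C=1.
Step 5. [col 3: S + Y ≡ Z (mod 10)] Y=5 is one option consistent with column 3 (S + Y ≡ Z (mod 10), carry-in 0) — take it ⇒ Y=5.
Step 6. [col 3: S + Y ≡ Z (mod 10)] in column 3 we have S+Y≡Z with carry-in 0; given S=7, Y=5 and digits 1,4,5,7,8 already taken and all letters distinct, that pins Z to 2 ⇒ Z=2.
Step 7. [col 4: Y + S ≡ M (mod 10)] from column 4 (Y=5, S=7, carry-in 1, digits 1,2,4,5,7,8 already taken and all letters distinct): M must equal 3, so M=3.
Step 8. [col 5: Z + M ≡ V (mod 10)] column 5: given Z=2, M=3, carry-in 1, and digits 1,2,3,4,5,7,8 already taken and all letters distinct, Z+M≡V (mod 10) forces V=6, so V=6.
Step 9. [col 6: Q + C ≡ T (mod 10)] from column 6 (Q=8, C=1, carry-in 0, digits 1,2,3,4,5,6,7,8 already taken and all letters distinct): T must equal 9 ⇒ T=9.

Answer: C=1, J=4, M=3, Q=8, S=7, T=9, V=6, Y=5, Z=2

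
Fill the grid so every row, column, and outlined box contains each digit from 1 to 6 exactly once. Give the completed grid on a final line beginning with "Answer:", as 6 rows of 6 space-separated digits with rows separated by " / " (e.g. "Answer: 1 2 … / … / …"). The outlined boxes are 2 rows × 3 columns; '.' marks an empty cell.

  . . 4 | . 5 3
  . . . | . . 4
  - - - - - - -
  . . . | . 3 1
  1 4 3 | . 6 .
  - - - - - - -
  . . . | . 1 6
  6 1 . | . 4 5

Step 1. [r1c1∈{2}] nothing but 2 survives at r1c1. So r1c1=2.
Step 2. [r3c1∈{5}] nothing but 5 survives at r3c1 ⇒ r3c1=5.
Step 3. [r1c2∈{6}] r1c2's peers cover all but 6 ⇒ r1c2=6.
Step 4. [r6c3∈{2}] only 2 remains possible at r6c3 ⇒ r6c3=2.
Step 5. [r5c4∈{2,3}] row 5 places 2 nowhere but r5c4 ⇒ r5c4=2.
Step 6. [r5c3∈{5}] r5c3's peers cover all but 5 ⇒ r5c3=5.
Step 7. [r2c1∈{3}] r2c1 has the single candidate 3. So r2c1=3.
Step 8. [r1c4∈{1}] r1c4's peers cover all but 1, so r1c4=1.
Step 9. [r3c4∈{4}] r3c4's peers cover all but 4 ⇒ r3c4=4.
Step 10. [r4c6∈{2}] r4c6 is down to just 2, so r4c6=2.
Step 11. [r6c4∈{3}] nothing but 3 survives at r6c4, so r6c4=3.
Step 12. [r2c4∈{6}] r2c4's peers cover all but 6 ⇒ r2c4=6.
Step 13. [r4c4∈{5}] r4c4 is down to just 5 ⇒ r4c4=5.
Step 14. [r2c2∈{5}] r2c2 has the single candidate 5. So r2c2=5.
Step 15. [r3c3∈{6}] r3c3 has the single candidate 6 ⇒ r3c3=6.
Step 16. [r3c2∈{2}] nothing but 2 survives at r3c2, so r3c2=2.
Step 17. [r2c3∈{1}] r2c3's peers cover all but 1. So r2c3=1.
Step 18. [r2c5∈{2}] r2c5 is down to just 2, so r2c5=2.
Step 19. [r5c2∈{3}] r5c2 has the single candidate 3, so r5c2=3.
Step 20. [r5c1∈{4}] only 4 remains possible at r5c1, so r5c1=4.

Answer: 2 6 4 1 5 3 / 3 5 1 6 2 4 / 5 2 6 4 3 1 / 1 4 3 5 6 2 / 4 3 5 2 1 6 / 6 1 2 3 4 5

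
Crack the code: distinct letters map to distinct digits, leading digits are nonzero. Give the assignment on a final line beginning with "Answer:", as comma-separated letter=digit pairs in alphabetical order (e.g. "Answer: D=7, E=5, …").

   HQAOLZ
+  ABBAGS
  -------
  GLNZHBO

Step 1. [G] the sum has 7 digits but both addends have 6; that extra leading digit G is the final carry, namely 1, so G=1.
Step 2. [col 1: Z + S ≡ O (mod 10)] several values work for Z in column 1 (Z + S ≡ O (mod 10), carry-in 0); try Z=5. So Z=5.
Step 3. [col 1: Z + S ≡ O (mod 10)] S=9 is one option consistent with column 1 (Z + S ≡ O (mod 10), carry-in 0) — take it. So S=9.
Step 4. [col 1: Z + S ≡ O (mod 10)] in column 1 we have Z+S≡O with carry-in 0; given Z=5, S=9 and digits 1,5,9 already taken and all letters distinct, that pins O to 4, so O=4.
Step 5. [col 2: L + G ≡ B (mod 10)] no forcing yet in column 2 (carry-in 1); L=0 is free and consistent — try it, so L=0.
Step 6. [col 2: L + G ≡ B (mod 10)] in column 2 we have L+G≡B with carry-in 1; given L=0, G=1 and digits 0,1,4,5,9 already taken and all letters distinct, that pins B to 2, so B=2.
Step 7. [col 3: O + A ≡ H (mod 10)] column 3 reads O+A+carry(0)=H with O=4; with digits 0,1,2,4,5,9 already taken and all letters distinct, the only value for H is 7 ⇒ H=7.
Step 8. [col 3: O + A ≡ H (mod 10)] column 3: given O=4, H=7, carry-in 0, and digits 0,1,2,4,5,7,9 already taken and all letters distinct, O+A≡H (mod 10) forces A=3 ⇒ A=3.
Step 9. [col 5: Q + B ≡ N (mod 10)] from column 5 (B=2, carry-in 0, digits 0,1,2,3,4,5,7,9 already taken and all letters distinct): N must equal 8 ⇒ N=8.
Step 10. [col 5: Q + B ≡ N (mod 10)] column 5: given B=2, N=8, carry-in 0, and digits 0,1,2,3,4,5,7,8,9 already taken and all letters distinct, Q+B≡N (mod 10) forces Q=6. So Q=6.

Answer: A=3, B=2, G=1, H=7, L=0, N=8, O=4, Q=6, S=9, Z=5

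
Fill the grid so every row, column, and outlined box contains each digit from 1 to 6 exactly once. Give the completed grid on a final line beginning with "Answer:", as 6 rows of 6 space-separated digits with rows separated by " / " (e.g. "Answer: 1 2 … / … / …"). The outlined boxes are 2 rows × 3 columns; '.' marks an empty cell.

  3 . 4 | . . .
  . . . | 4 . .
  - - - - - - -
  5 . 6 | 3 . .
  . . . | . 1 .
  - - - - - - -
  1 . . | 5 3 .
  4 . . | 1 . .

Step 1. [r4c1∈{2}] only 2 remains possible at r4c1. So r4c1=2.
Step 2. [r1c4∈{2,6}] r1c4 is the only open cell in col 4 admitting 2, so r1c4=2.
Step 3. [r5c3∈{2}] r5c3 has the single candidate 2, so r5c3=2.
Step 4. [r4c6∈{4,5,6}] r4c6 is the only open cell in row 4 admitting 5. So r4c6=5.
Step 5. [r2c3∈{1,5}] r2c3 is the only open cell in col 3 admitting 1 ⇒ r2c3=1.
Step 6. [r5c2∈{6}] only 6 remains possible at r5c2, so r5c2=6.
Step 7. [r1c2∈{5}] r1c2 has the single candidate 5. So r1c2=5.
Step 8. [r1c5∈{6}] r1c5 is down to just 6 ⇒ r1c5=6.
Step 9. [r3c5∈{2,4}] r3c5 is the only open cell in col 5 admitting 4 ⇒ r3c5=4.
Step 10. [r4c3∈{3}] r4c3 is down to just 3, so r4c3=3.
Step 11. [r3c6∈{2}] r3c6's peers cover all but 2 ⇒ r3c6=2.
Step 12. [r2c6∈{3}] only 3 remains possible at r2c6. So r2c6=3.
Step 13. [r4c4∈{6}] r4c4's peers cover all but 6. So r4c4=6.
Step 14. [r5c6∈{4}] r5c6 has the single candidate 4, so r5c6=4.
Step 15. [r6c2∈{3}] r6c2's peers cover all but 3, so r6c2=3.
Step 16. [r2c2∈{2}] r2c2 has the single candidate 2. So r2c2=2.
Step 17. [r2c1∈{6}] r2c1 has the single candidate 6. So r2c1=6.
Step 18. [r3c2∈{1}] nothing but 1 survives at r3c2 ⇒ r3c2=1.
Step 19. [r1c6∈{1}] r1c6 is down to just 1, so r1c6=1.
Step 20. [r2c5∈{5}] r2c5 has the single candidate 5 ⇒ r2c5=5.
Step 21. [r6c3∈{5}] r6c3 is down to just 5, so r6c3=5.
Step 22. [r4c2∈{4}] r4c2 is down to just 4. So r4c2=4.
Step 23. [r6c6∈{6}] only 6 remains possible at r6c6, so r6c6=6.
Step 24. [r6c5∈{2}] only 2 remains possible at r6c5 ⇒ r6c5=2.

Answer: 3 5 4 2 6 1 / 6 2 1 4 5 3 / 5 1 6 3 4 2 / 2 4 3 6 1 5 / 1 6 2 5 3 4 / 4 3 5 1 2 6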